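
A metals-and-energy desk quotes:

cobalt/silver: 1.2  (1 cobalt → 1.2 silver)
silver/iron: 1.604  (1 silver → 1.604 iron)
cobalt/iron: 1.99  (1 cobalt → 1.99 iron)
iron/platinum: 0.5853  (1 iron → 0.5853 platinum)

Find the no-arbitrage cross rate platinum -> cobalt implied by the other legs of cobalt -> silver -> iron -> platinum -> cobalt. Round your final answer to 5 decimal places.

0.88764

Known legs of the cycle: 1.2 × 1.604 × 0.5853 = 1.12658544
For no arbitrage the full-cycle product must be 1, so the missing rate is 1 / 1.12658544 ≈ 0.8876380.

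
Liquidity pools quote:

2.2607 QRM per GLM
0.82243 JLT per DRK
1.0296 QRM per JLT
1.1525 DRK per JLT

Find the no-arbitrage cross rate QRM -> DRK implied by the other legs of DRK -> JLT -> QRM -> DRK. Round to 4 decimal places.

1.1810

Known legs of the cycle: 0.82243 × 1.0296 = 0.846773928
For no arbitrage the full-cycle product must be 1, so the missing rate is 1 / 0.846773928 ≈ 1.180953.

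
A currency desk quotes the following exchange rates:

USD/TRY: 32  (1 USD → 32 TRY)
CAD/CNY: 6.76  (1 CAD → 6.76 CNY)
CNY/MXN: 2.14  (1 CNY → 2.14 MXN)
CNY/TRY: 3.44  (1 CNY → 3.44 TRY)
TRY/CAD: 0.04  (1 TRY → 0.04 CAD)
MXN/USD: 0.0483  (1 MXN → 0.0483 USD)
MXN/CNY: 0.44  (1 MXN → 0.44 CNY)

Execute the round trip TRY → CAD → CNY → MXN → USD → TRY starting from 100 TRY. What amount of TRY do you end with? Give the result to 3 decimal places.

89.437

100 TRY × 0.04 = 4 CAD
4 CAD × 6.76 = 27.04 CNY
27.04 CNY × 2.14 = 57.8656 MXN
57.8656 MXN × 0.0483 = 2.79490848 USD
2.79490848 USD × 32 = 89.43707136 TRY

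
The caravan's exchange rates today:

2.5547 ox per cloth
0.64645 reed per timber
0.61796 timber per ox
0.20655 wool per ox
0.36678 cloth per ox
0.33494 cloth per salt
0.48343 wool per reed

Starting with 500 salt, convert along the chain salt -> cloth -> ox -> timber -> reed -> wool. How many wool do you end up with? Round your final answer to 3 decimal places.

500 salt × 0.33494 = 167.47 cloth
167.47 cloth × 2.5547 = 427.835609 ox
427.835609 ox × 0.61796 = 264.38529293764 timber
264.38529293764 timber × 0.64645 = 170.911872619537378 reed
170.911872619537378 reed × 0.48343 = 82.62392658046295464654 wool

82.624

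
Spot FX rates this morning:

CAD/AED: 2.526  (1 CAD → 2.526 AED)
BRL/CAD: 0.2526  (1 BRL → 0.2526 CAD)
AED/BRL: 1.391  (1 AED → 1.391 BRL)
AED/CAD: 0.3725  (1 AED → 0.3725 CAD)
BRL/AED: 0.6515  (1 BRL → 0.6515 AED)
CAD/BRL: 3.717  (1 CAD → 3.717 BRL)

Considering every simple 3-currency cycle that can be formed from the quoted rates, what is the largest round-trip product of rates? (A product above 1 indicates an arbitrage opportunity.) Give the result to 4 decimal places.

0.9021

BRL→AED→CAD→BRL: 0.6515 × 0.3725 × 3.717 = 0.90206
BRL→CAD→AED→BRL: 0.2526 × 2.526 × 1.391 = 0.88755
Maximum is BRL→AED→CAD→BRL at 0.9021; no arbitrage — every cycle loses value.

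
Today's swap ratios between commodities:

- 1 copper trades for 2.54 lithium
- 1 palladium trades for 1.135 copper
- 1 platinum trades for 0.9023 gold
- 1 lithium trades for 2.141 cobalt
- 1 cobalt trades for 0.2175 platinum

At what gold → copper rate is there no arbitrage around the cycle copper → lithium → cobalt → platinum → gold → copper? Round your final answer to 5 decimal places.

Known legs of the cycle: 2.54 × 2.141 × 0.2175 × 0.9023 = 1.067236334535
For no arbitrage the full-cycle product must be 1, so the missing rate is 1 / 1.067236334535 ≈ 0.9369996.

0.93700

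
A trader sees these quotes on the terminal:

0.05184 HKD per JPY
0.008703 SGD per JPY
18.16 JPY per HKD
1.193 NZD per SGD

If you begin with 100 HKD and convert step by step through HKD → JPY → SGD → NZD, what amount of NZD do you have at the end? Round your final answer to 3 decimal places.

100 HKD × 18.16 = 1816 JPY
1816 JPY × 0.008703 = 15.804648 SGD
15.804648 SGD × 1.193 = 18.854945064 NZD

18.855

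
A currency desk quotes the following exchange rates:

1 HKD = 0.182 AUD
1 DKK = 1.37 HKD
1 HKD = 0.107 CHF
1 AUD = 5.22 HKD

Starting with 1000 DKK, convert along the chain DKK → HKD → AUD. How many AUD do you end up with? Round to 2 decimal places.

1000 DKK × 1.37 = 1370 HKD
1370 HKD × 0.182 = 249.34 AUD

249.34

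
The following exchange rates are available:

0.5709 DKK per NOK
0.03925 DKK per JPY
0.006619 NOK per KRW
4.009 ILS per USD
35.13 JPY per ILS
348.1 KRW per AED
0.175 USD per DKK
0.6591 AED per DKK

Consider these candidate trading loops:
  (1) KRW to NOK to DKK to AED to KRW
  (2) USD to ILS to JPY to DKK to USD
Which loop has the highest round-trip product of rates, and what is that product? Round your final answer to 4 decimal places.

(1) 0.006619 × 0.5709 × 0.6591 × 348.1 = 0.86698
(2) 4.009 × 35.13 × 0.03925 × 0.175 = 0.96737
Highest is cycle (2) at 0.9674 (≤1, no arbitrage).

0.9674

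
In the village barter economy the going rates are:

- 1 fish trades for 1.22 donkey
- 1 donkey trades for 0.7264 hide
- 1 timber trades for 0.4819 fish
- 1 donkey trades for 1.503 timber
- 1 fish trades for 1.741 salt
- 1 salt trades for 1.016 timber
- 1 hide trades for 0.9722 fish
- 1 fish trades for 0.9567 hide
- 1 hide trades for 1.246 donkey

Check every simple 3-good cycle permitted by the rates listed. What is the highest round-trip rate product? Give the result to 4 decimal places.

0.8836

donkey→timber→fish→donkey: 1.503 × 0.4819 × 1.22 = 0.88364
donkey→hide→fish→donkey: 0.7264 × 0.9722 × 1.22 = 0.86157
salt→timber→fish→salt: 1.016 × 0.4819 × 1.741 = 0.85241
Maximum is donkey→timber→fish→donkey at 0.8836; no arbitrage — every cycle loses value.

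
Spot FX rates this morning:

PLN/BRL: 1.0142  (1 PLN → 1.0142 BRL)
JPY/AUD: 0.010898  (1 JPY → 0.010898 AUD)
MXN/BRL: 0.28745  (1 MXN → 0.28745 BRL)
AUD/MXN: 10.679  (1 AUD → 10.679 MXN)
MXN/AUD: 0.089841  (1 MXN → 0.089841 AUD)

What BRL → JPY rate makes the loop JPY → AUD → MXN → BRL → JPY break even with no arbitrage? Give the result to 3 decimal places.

29.892

Known legs of the cycle: 0.010898 × 10.679 × 0.28745 = 0.0334533568379
For no arbitrage the full-cycle product must be 1, so the missing rate is 1 / 0.0334533568379 ≈ 29.89237.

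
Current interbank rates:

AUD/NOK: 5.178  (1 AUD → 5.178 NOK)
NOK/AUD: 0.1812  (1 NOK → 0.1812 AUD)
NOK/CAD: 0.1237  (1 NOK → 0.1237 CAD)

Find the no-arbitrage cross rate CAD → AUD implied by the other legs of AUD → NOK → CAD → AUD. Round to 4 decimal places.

1.5612

Known legs of the cycle: 5.178 × 0.1237 = 0.6405186
For no arbitrage the full-cycle product must be 1, so the missing rate is 1 / 0.6405186 ≈ 1.561235.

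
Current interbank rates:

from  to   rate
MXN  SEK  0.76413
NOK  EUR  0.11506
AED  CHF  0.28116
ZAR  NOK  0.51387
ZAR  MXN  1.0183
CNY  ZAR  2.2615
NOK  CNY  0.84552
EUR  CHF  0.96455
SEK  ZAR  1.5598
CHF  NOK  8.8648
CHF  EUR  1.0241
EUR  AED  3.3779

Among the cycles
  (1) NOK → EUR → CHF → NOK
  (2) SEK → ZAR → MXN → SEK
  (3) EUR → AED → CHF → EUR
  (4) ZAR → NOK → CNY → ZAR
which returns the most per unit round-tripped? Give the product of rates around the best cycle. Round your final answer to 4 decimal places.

(1) 0.11506 × 0.96455 × 8.8648 = 0.98383
(2) 1.5598 × 1.0183 × 0.76413 = 1.21370
(3) 3.3779 × 0.28116 × 1.0241 = 0.97262
(4) 0.51387 × 0.84552 × 2.2615 = 0.98259
Highest is cycle (2) at 1.2137 (>1, arbitrage).

1.2137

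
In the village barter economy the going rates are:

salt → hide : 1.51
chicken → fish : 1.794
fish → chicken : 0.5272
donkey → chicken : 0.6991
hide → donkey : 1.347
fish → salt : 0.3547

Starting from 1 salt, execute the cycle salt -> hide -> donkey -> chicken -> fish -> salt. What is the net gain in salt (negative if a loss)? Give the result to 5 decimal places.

-0.09517

1 salt × 1.51 = 1.51 hide
1.51 hide × 1.347 = 2.03397 donkey
2.03397 donkey × 0.6991 = 1.421948427 chicken
1.421948427 chicken × 1.794 = 2.550975478038 fish
2.550975478038 fish × 0.3547 = 0.9048310020600786 salt
Net change: 0.9048310020600786 − 1 = -0.0951689979399214 salt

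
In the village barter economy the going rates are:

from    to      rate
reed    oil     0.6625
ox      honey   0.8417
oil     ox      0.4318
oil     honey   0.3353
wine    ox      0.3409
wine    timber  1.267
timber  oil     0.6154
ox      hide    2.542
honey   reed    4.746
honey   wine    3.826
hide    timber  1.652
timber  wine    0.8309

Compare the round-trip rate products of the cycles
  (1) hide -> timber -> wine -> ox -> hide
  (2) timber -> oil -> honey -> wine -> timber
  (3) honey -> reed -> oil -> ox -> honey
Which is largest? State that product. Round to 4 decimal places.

1.1895

(1) 1.652 × 0.8309 × 0.3409 × 2.542 = 1.18949
(2) 0.6154 × 0.3353 × 3.826 × 1.267 = 1.00026
(3) 4.746 × 0.6625 × 0.4318 × 0.8417 = 1.14276
Highest is cycle (1) at 1.1895 (>1, arbitrage).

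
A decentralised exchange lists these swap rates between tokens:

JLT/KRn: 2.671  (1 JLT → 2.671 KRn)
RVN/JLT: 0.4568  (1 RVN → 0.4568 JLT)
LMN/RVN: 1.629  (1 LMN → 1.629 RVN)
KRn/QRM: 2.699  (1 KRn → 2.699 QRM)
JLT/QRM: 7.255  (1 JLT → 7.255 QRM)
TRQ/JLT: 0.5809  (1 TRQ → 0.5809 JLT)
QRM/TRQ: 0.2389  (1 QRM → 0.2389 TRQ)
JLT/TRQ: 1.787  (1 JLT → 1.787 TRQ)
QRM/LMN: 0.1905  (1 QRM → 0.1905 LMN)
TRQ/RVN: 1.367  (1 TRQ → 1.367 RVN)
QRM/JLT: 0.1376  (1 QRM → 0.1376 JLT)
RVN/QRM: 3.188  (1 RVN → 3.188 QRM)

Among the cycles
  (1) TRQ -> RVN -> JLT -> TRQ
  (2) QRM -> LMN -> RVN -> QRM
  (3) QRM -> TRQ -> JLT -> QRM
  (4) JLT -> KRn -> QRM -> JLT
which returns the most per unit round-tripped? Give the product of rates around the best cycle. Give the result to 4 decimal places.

1.1159

(1) 1.367 × 0.4568 × 1.787 = 1.11588
(2) 0.1905 × 1.629 × 3.188 = 0.98931
(3) 0.2389 × 0.5809 × 7.255 = 1.00683
(4) 2.671 × 2.699 × 0.1376 = 0.99196
Highest is cycle (1) at 1.1159 (>1, arbitrage).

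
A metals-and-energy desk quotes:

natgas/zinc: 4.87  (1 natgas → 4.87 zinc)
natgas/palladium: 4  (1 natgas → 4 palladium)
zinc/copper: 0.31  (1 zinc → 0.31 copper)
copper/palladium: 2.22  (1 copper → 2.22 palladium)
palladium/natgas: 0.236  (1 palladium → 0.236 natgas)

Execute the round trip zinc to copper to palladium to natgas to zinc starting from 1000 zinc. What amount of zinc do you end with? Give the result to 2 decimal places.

790.96

1000 zinc × 0.31 = 310 copper
310 copper × 2.22 = 688.2 palladium
688.2 palladium × 0.236 = 162.4152 natgas
162.4152 natgas × 4.87 = 790.962024 zinc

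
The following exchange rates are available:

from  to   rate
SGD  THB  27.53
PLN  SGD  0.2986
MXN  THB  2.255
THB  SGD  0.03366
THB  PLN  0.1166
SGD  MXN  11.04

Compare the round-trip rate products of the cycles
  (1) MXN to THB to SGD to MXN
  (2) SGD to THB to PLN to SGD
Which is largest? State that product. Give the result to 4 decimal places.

0.9585

(1) 2.255 × 0.03366 × 11.04 = 0.83797
(2) 27.53 × 0.1166 × 0.2986 = 0.95851
Highest is cycle (2) at 0.9585 (≤1, no arbitrage).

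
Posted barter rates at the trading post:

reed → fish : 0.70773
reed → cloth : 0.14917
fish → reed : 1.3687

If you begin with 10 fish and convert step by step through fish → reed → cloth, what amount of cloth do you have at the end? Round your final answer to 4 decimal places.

2.0417

10 fish × 1.3687 = 13.687 reed
13.687 reed × 0.14917 = 2.04168979 cloth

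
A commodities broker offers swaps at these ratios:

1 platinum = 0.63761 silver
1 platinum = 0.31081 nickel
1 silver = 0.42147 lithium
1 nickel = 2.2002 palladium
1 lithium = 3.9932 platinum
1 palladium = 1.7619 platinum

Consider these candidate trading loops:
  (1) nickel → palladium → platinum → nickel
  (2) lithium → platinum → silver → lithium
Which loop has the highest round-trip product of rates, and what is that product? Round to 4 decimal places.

1.2049

(1) 2.2002 × 1.7619 × 0.31081 = 1.20487
(2) 3.9932 × 0.63761 × 0.42147 = 1.07311
Highest is cycle (1) at 1.2049 (>1, arbitrage).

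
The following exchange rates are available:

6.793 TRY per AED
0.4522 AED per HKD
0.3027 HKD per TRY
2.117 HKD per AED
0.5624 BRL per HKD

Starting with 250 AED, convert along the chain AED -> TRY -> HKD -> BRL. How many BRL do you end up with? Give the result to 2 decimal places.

289.11

250 AED × 6.793 = 1698.25 TRY
1698.25 TRY × 0.3027 = 514.060275 HKD
514.060275 HKD × 0.5624 = 289.10749866 BRL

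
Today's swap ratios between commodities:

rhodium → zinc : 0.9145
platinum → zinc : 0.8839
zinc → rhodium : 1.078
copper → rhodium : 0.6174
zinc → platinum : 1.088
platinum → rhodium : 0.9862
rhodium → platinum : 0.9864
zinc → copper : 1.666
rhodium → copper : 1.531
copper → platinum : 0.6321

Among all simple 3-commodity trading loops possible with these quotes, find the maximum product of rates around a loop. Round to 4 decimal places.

rhodium→zinc→platinum→rhodium: 0.9145 × 1.088 × 0.9862 = 0.98125
copper→platinum→rhodium→copper: 0.6321 × 0.9862 × 1.531 = 0.95439
copper→rhodium→zinc→copper: 0.6174 × 0.9145 × 1.666 = 0.94064
rhodium→platinum→zinc→rhodium: 0.9864 × 0.8839 × 1.078 = 0.93989
copper→platinum→zinc→copper: 0.6321 × 0.8839 × 1.666 = 0.93082
Maximum is rhodium→zinc→platinum→rhodium at 0.9812; no arbitrage — every cycle loses value.

0.9812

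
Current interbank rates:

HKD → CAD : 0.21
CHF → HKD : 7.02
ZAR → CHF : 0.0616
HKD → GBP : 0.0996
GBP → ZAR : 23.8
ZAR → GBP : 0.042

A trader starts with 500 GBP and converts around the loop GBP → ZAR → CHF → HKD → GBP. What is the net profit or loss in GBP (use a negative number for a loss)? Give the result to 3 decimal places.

500 GBP × 23.8 = 11900 ZAR
11900 ZAR × 0.0616 = 733.04 CHF
733.04 CHF × 7.02 = 5145.9408 HKD
5145.9408 HKD × 0.0996 = 512.53570368 GBP
Net change: 512.53570368 − 500 = 12.53570368 GBP

12.536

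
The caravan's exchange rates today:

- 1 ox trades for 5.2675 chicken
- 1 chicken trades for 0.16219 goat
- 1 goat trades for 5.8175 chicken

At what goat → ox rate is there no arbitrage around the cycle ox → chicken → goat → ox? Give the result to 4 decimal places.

Known legs of the cycle: 5.2675 × 0.16219 = 0.854335825
For no arbitrage the full-cycle product must be 1, so the missing rate is 1 / 0.854335825 ≈ 1.170500.

1.1705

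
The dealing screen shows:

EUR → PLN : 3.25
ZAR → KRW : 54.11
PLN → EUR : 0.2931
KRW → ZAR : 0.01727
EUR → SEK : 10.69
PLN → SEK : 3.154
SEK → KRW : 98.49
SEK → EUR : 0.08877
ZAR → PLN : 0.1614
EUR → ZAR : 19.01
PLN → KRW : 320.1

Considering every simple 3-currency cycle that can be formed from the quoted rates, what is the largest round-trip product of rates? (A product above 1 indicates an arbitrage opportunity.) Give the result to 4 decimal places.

0.9099

SEK→EUR→PLN→SEK: 0.08877 × 3.25 × 3.154 = 0.90994
PLN→EUR→ZAR→PLN: 0.2931 × 19.01 × 0.1614 = 0.89929
KRW→ZAR→PLN→KRW: 0.01727 × 0.1614 × 320.1 = 0.89224
Maximum is SEK→EUR→PLN→SEK at 0.9099; no arbitrage — every cycle loses value.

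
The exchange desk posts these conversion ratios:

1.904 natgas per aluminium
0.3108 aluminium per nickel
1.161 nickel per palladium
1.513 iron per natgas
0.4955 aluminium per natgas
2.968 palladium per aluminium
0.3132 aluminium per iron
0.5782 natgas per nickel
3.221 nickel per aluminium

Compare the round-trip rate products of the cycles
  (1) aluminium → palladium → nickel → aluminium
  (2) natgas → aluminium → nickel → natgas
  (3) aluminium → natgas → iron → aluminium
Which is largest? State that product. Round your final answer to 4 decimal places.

(1) 2.968 × 1.161 × 0.3108 = 1.07097
(2) 0.4955 × 3.221 × 0.5782 = 0.92281
(3) 1.904 × 1.513 × 0.3132 = 0.90225
Highest is cycle (1) at 1.0710 (>1, arbitrage).

1.0710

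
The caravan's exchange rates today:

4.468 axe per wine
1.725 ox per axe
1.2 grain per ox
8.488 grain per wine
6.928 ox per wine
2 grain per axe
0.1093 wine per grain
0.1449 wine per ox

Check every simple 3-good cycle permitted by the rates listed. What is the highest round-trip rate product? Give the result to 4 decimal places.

1.1168

ox→wine→axe→ox: 0.1449 × 4.468 × 1.725 = 1.11679
grain→wine→axe→grain: 0.1093 × 4.468 × 2 = 0.97670
grain→wine→ox→grain: 0.1093 × 6.928 × 1.2 = 0.90868
Maximum is ox→wine→axe→ox at 1.1168; arbitrage exists.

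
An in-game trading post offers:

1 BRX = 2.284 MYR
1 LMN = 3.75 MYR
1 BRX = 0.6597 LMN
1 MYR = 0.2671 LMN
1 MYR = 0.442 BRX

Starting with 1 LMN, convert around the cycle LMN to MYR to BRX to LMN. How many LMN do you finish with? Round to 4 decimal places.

1 LMN × 3.75 = 3.75 MYR
3.75 MYR × 0.442 = 1.6575 BRX
1.6575 BRX × 0.6597 = 1.09345275 LMN

1.0935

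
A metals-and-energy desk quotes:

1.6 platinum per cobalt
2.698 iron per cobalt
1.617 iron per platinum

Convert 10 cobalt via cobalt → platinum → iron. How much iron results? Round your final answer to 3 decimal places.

10 cobalt × 1.6 = 16 platinum
16 platinum × 1.617 = 25.872 iron

25.872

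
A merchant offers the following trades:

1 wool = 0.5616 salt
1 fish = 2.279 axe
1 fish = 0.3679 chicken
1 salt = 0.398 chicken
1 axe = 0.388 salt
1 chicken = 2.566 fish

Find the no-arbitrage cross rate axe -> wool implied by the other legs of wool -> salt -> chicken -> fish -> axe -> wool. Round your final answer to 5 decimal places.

0.76505

Known legs of the cycle: 0.5616 × 0.398 × 2.566 × 2.279 = 1.3071070239552
For no arbitrage the full-cycle product must be 1, so the missing rate is 1 / 1.3071070239552 ≈ 0.7650483.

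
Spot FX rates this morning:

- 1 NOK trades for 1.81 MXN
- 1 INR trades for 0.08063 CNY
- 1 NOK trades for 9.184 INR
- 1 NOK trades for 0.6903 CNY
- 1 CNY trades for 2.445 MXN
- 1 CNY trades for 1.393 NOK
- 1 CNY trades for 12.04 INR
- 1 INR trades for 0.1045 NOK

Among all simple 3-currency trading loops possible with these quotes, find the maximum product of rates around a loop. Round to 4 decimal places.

CNY→NOK→INR→CNY: 1.393 × 9.184 × 0.08063 = 1.03152
CNY→INR→NOK→CNY: 12.04 × 0.1045 × 0.6903 = 0.86852
Maximum is CNY→NOK→INR→CNY at 1.0315; arbitrage exists.

1.0315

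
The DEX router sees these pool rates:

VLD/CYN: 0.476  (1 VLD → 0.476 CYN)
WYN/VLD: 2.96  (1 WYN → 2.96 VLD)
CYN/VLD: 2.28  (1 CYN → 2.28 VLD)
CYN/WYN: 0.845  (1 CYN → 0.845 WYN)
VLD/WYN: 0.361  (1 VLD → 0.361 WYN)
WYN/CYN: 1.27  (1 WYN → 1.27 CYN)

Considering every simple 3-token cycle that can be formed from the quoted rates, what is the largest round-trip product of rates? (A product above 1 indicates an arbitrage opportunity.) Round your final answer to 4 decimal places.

VLD→CYN→WYN→VLD: 0.476 × 0.845 × 2.96 = 1.19057
VLD→WYN→CYN→VLD: 0.361 × 1.27 × 2.28 = 1.04531
Maximum is VLD→CYN→WYN→VLD at 1.1906; arbitrage exists.

1.1906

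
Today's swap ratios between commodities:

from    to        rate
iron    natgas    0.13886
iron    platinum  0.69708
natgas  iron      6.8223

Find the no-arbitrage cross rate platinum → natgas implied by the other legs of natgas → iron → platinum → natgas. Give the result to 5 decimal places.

Known legs of the cycle: 6.8223 × 0.69708 = 4.755688884
For no arbitrage the full-cycle product must be 1, so the missing rate is 1 / 4.755688884 ≈ 0.2102745.

0.21027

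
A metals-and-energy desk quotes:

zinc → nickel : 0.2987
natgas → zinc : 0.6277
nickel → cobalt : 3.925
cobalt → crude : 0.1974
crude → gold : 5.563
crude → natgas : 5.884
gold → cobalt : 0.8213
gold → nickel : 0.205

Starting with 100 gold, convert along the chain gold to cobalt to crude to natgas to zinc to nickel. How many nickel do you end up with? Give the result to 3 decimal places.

100 gold × 0.8213 = 82.13 cobalt
82.13 cobalt × 0.1974 = 16.212462 crude
16.212462 crude × 5.884 = 95.394126408 natgas
95.394126408 natgas × 0.6277 = 59.8788931463016 zinc
59.8788931463016 zinc × 0.2987 = 17.88582538280028792 nickel

17.886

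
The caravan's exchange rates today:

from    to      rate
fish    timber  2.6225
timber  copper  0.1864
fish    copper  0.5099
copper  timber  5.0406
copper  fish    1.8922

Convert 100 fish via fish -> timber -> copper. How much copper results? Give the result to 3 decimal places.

48.883

100 fish × 2.6225 = 262.25 timber
262.25 timber × 0.1864 = 48.8834 copper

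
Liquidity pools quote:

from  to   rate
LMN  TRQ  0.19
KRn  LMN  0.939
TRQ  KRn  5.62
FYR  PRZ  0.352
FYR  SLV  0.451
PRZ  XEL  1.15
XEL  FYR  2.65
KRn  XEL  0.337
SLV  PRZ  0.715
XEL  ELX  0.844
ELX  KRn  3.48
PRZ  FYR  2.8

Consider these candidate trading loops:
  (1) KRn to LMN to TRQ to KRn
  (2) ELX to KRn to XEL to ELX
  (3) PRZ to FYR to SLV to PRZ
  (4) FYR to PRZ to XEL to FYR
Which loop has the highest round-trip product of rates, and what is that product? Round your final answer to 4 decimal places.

1.0727

(1) 0.939 × 0.19 × 5.62 = 1.00266
(2) 3.48 × 0.337 × 0.844 = 0.98981
(3) 2.8 × 0.451 × 0.715 = 0.90290
(4) 0.352 × 1.15 × 2.65 = 1.07272
Highest is cycle (4) at 1.0727 (>1, arbitrage).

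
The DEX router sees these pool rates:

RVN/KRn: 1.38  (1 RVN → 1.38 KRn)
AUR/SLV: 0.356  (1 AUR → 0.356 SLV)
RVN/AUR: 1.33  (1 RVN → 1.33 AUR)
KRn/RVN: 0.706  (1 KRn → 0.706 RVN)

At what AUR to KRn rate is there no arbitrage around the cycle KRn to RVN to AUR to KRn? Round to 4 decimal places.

Known legs of the cycle: 0.706 × 1.33 = 0.93898
For no arbitrage the full-cycle product must be 1, so the missing rate is 1 / 0.93898 ≈ 1.064985.

1.0650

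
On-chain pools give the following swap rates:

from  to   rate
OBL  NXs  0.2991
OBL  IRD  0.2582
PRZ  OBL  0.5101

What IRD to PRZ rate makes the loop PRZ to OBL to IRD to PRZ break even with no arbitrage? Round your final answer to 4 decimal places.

7.5926

Known legs of the cycle: 0.5101 × 0.2582 = 0.13170782
For no arbitrage the full-cycle product must be 1, so the missing rate is 1 / 0.13170782 ≈ 7.592564.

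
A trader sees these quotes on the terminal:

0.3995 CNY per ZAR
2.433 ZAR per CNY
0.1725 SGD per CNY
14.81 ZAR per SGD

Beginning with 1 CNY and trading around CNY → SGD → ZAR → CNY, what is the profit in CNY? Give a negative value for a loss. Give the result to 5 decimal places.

0.02061

1 CNY × 0.1725 = 0.1725 SGD
0.1725 SGD × 14.81 = 2.554725 ZAR
2.554725 ZAR × 0.3995 = 1.0206126375 CNY
Net change: 1.0206126375 − 1 = 0.0206126375 CNY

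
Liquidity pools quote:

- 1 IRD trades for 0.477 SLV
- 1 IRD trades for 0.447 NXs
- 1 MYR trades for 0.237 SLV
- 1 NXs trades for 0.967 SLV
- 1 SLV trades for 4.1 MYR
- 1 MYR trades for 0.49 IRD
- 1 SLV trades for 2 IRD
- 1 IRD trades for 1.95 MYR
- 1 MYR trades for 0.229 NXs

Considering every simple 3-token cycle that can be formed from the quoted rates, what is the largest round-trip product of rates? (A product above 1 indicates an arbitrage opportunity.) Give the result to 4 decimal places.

0.9583

SLV→MYR→IRD→SLV: 4.1 × 0.49 × 0.477 = 0.95829
SLV→IRD→MYR→SLV: 2 × 1.95 × 0.237 = 0.92430
SLV→MYR→NXs→SLV: 4.1 × 0.229 × 0.967 = 0.90792
SLV→IRD→NXs→SLV: 2 × 0.447 × 0.967 = 0.86450
Maximum is SLV→MYR→IRD→SLV at 0.9583; no arbitrage — every cycle loses value.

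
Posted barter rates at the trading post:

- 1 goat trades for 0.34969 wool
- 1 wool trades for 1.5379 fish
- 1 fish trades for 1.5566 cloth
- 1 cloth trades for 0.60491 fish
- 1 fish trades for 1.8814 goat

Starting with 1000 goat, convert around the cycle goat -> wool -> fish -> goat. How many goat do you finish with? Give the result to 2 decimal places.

1011.79

1000 goat × 0.34969 = 349.69 wool
349.69 wool × 1.5379 = 537.788251 fish
537.788251 fish × 1.8814 = 1011.7948154314 goat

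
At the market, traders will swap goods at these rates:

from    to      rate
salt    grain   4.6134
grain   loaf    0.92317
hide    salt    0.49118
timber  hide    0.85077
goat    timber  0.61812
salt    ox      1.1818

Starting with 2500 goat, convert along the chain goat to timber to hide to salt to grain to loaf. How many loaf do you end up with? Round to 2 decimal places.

2500 goat × 0.61812 = 1545.3 timber
1545.3 timber × 0.85077 = 1314.694881 hide
1314.694881 hide × 0.49118 = 645.75183164958 salt
645.75183164958 salt × 4.6134 = 2979.111500132172372 grain
2979.111500132172372 grain × 0.92317 = 2750.22636357701756865924 loaf

2750.23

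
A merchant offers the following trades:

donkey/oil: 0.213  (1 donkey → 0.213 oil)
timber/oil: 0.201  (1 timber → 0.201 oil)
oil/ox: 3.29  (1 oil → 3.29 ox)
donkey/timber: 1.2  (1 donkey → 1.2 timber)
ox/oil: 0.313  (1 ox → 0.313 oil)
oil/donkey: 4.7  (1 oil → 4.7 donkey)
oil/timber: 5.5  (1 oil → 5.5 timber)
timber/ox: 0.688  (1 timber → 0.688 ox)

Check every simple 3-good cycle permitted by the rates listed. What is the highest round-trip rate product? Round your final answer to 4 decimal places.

1.1844

oil→timber→ox→oil: 5.5 × 0.688 × 0.313 = 1.18439
oil→donkey→timber→oil: 4.7 × 1.2 × 0.201 = 1.13364
Maximum is oil→timber→ox→oil at 1.1844; arbitrage exists.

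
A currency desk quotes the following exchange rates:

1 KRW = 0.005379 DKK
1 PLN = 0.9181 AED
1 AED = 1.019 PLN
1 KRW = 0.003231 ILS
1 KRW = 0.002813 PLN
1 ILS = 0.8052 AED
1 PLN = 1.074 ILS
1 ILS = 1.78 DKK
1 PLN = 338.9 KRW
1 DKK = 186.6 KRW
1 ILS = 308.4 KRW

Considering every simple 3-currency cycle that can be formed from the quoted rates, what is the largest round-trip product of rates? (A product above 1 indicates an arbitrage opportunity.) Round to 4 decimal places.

1.0732

DKK→KRW→ILS→DKK: 186.6 × 0.003231 × 1.78 = 1.07317
KRW→PLN→ILS→KRW: 0.002813 × 1.074 × 308.4 = 0.93173
ILS→AED→PLN→ILS: 0.8052 × 1.019 × 1.074 = 0.88122
Maximum is DKK→KRW→ILS→DKK at 1.0732; arbitrage exists.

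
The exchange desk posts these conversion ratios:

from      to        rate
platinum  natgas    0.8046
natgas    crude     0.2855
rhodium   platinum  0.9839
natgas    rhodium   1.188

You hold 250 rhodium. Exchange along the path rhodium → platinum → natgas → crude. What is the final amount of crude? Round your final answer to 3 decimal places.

56.504

250 rhodium × 0.9839 = 245.975 platinum
245.975 platinum × 0.8046 = 197.911485 natgas
197.911485 natgas × 0.2855 = 56.5037289675 crude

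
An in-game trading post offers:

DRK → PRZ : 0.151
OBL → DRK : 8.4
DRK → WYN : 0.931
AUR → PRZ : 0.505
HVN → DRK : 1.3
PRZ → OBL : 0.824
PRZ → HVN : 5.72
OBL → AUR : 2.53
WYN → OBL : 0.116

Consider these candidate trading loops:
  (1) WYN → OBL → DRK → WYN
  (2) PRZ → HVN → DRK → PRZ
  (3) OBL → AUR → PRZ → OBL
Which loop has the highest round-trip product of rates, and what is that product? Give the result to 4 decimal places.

1.1228

(1) 0.116 × 8.4 × 0.931 = 0.90717
(2) 5.72 × 1.3 × 0.151 = 1.12284
(3) 2.53 × 0.505 × 0.824 = 1.05278
Highest is cycle (2) at 1.1228 (>1, arbitrage).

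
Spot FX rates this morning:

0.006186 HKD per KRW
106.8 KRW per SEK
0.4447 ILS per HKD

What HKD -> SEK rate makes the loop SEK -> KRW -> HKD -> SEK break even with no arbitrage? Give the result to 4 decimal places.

Known legs of the cycle: 106.8 × 0.006186 = 0.6606648
For no arbitrage the full-cycle product must be 1, so the missing rate is 1 / 0.6606648 ≈ 1.513627.

1.5136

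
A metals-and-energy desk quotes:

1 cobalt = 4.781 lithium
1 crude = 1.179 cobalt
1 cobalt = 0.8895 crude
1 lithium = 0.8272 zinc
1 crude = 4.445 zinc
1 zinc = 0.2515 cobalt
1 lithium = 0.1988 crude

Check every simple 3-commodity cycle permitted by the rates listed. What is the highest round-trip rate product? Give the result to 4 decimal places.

1.1206

cobalt→lithium→crude→cobalt: 4.781 × 0.1988 × 1.179 = 1.12060
cobalt→lithium→zinc→cobalt: 4.781 × 0.8272 × 0.2515 = 0.99464
cobalt→crude→zinc→cobalt: 0.8895 × 4.445 × 0.2515 = 0.99439
Maximum is cobalt→lithium→crude→cobalt at 1.1206; arbitrage exists.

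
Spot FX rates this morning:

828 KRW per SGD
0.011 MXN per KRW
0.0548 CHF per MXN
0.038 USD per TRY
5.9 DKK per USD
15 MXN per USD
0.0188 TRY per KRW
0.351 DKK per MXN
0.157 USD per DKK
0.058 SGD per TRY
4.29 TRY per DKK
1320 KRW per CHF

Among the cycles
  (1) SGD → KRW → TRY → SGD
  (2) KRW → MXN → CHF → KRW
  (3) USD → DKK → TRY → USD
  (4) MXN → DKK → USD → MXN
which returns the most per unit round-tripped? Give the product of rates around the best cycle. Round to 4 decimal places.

0.9618

(1) 828 × 0.0188 × 0.058 = 0.90285
(2) 0.011 × 0.0548 × 1320 = 0.79570
(3) 5.9 × 4.29 × 0.038 = 0.96182
(4) 0.351 × 0.157 × 15 = 0.82661
Highest is cycle (3) at 0.9618 (≤1, no arbitrage).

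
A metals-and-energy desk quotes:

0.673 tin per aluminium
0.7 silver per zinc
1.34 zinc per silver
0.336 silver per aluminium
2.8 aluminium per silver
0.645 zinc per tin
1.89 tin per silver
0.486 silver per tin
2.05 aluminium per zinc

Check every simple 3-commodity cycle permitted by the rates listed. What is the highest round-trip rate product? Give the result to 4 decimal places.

silver→zinc→aluminium→silver: 1.34 × 2.05 × 0.336 = 0.92299
tin→silver→aluminium→tin: 0.486 × 2.8 × 0.673 = 0.91582
tin→zinc→aluminium→tin: 0.645 × 2.05 × 0.673 = 0.88987
tin→zinc→silver→tin: 0.645 × 0.7 × 1.89 = 0.85334
Maximum is silver→zinc→aluminium→silver at 0.9230; no arbitrage — every cycle loses value.

0.9230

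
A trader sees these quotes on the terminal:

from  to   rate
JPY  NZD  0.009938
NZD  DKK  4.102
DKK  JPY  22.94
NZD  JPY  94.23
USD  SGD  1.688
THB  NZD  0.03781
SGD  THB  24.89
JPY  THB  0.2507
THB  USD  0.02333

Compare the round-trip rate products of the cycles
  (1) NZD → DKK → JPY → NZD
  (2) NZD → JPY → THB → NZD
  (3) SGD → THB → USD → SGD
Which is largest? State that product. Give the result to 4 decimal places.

(1) 4.102 × 22.94 × 0.009938 = 0.93516
(2) 94.23 × 0.2507 × 0.03781 = 0.89320
(3) 24.89 × 0.02333 × 1.688 = 0.98019
Highest is cycle (3) at 0.9802 (≤1, no arbitrage).

0.9802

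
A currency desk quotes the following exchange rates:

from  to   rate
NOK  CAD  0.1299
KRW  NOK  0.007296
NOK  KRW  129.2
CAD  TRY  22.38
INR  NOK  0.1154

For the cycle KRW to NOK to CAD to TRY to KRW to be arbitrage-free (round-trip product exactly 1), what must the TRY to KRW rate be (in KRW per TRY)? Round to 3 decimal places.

47.146

Known legs of the cycle: 0.007296 × 0.1299 × 22.38 = 0.021210653952
For no arbitrage the full-cycle product must be 1, so the missing rate is 1 / 0.021210653952 ≈ 47.14612.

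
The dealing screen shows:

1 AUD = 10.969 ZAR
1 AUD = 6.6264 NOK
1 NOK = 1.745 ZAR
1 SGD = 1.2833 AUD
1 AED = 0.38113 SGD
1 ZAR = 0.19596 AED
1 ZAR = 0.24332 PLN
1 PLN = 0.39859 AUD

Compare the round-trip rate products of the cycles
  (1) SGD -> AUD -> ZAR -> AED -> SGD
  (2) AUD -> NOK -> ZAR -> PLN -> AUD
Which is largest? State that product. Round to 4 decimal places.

1.1214

(1) 1.2833 × 10.969 × 0.19596 × 0.38113 = 1.05132
(2) 6.6264 × 1.745 × 0.24332 × 0.39859 = 1.12144
Highest is cycle (2) at 1.1214 (>1, arbitrage).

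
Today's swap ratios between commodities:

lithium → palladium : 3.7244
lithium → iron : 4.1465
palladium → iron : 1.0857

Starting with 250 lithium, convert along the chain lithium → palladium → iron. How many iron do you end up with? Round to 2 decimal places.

250 lithium × 3.7244 = 931.1 palladium
931.1 palladium × 1.0857 = 1010.89527 iron

1010.90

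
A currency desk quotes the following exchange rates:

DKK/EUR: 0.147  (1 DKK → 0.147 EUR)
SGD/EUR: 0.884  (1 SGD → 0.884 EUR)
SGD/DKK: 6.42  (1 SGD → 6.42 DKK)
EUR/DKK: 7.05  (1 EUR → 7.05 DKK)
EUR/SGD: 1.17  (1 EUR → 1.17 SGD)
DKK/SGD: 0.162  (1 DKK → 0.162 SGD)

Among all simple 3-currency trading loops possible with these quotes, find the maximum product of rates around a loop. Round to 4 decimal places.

EUR→SGD→DKK→EUR: 1.17 × 6.42 × 0.147 = 1.10418
EUR→DKK→SGD→EUR: 7.05 × 0.162 × 0.884 = 1.00962
Maximum is EUR→SGD→DKK→EUR at 1.1042; arbitrage exists.

1.1042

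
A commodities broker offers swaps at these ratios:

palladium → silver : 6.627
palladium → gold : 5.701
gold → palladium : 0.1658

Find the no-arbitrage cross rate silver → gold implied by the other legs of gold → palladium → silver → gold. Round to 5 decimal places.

0.91012

Known legs of the cycle: 0.1658 × 6.627 = 1.0987566
For no arbitrage the full-cycle product must be 1, so the missing rate is 1 / 1.0987566 ≈ 0.9101197.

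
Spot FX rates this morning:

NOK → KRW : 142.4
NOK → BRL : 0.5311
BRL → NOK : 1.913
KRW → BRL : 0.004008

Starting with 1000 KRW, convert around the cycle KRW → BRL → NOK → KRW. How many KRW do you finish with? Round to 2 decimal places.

1000 KRW × 0.004008 = 4.008 BRL
4.008 BRL × 1.913 = 7.667304 NOK
7.667304 NOK × 142.4 = 1091.8240896 KRW

1091.82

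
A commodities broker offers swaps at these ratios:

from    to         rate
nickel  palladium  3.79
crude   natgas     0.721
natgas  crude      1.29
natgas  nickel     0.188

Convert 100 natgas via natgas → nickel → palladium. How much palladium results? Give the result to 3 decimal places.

71.252

100 natgas × 0.188 = 18.8 nickel
18.8 nickel × 3.79 = 71.252 palladium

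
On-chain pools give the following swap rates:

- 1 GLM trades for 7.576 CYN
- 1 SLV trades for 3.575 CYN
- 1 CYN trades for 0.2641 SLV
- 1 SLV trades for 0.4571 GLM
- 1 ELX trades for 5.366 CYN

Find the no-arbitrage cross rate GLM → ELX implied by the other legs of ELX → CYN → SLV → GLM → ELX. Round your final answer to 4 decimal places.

Known legs of the cycle: 5.366 × 0.2641 × 0.4571 = 0.64778411026
For no arbitrage the full-cycle product must be 1, so the missing rate is 1 / 0.64778411026 ≈ 1.543724.

1.5437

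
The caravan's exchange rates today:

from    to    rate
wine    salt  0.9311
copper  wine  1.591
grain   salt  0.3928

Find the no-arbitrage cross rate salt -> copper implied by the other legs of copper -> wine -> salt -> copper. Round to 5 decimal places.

Known legs of the cycle: 1.591 × 0.9311 = 1.4813801
For no arbitrage the full-cycle product must be 1, so the missing rate is 1 / 1.4813801 ≈ 0.6750462.

0.67505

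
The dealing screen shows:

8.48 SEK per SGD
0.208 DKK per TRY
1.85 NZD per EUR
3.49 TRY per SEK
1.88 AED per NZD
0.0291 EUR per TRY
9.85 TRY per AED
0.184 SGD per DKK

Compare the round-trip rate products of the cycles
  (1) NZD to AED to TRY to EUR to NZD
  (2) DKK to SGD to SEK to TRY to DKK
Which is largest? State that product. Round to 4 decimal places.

1.1327

(1) 1.88 × 9.85 × 0.0291 × 1.85 = 0.99692
(2) 0.184 × 8.48 × 3.49 × 0.208 = 1.13267
Highest is cycle (2) at 1.1327 (>1, arbitrage).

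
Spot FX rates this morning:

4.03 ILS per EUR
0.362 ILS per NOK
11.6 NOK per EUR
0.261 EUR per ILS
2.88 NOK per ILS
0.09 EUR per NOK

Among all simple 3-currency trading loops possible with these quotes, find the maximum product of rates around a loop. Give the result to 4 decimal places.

EUR→NOK→ILS→EUR: 11.6 × 0.362 × 0.261 = 1.09599
EUR→ILS→NOK→EUR: 4.03 × 2.88 × 0.09 = 1.04458
Maximum is EUR→NOK→ILS→EUR at 1.0960; arbitrage exists.

1.0960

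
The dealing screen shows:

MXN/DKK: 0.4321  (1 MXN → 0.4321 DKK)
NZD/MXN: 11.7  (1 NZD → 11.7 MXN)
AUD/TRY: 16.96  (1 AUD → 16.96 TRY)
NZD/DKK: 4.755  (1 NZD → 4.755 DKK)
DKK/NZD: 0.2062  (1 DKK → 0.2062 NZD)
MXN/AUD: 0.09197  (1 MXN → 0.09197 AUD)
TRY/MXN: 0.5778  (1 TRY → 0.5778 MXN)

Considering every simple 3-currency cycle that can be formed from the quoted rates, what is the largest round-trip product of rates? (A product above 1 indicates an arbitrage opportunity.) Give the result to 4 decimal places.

1.0425

NZD→MXN→DKK→NZD: 11.7 × 0.4321 × 0.2062 = 1.04246
AUD→TRY→MXN→AUD: 16.96 × 0.5778 × 0.09197 = 0.90126
Maximum is NZD→MXN→DKK→NZD at 1.0425; arbitrage exists.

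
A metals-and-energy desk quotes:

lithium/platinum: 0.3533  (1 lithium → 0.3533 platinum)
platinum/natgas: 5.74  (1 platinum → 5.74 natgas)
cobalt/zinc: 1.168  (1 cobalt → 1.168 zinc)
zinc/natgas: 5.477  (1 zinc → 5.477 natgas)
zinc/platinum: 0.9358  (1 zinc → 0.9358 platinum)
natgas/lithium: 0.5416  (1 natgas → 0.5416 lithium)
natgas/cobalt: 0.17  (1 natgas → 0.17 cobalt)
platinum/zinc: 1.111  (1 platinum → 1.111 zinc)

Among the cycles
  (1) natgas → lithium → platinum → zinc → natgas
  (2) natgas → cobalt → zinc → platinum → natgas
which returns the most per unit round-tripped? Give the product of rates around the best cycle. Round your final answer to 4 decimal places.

(1) 0.5416 × 0.3533 × 1.111 × 5.477 = 1.16434
(2) 0.17 × 1.168 × 0.9358 × 5.74 = 1.06656
Highest is cycle (1) at 1.1643 (>1, arbitrage).

1.1643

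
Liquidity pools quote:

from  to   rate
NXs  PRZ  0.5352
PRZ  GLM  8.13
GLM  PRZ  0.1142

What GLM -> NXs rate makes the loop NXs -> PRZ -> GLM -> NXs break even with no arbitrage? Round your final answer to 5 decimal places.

Known legs of the cycle: 0.5352 × 8.13 = 4.351176
For no arbitrage the full-cycle product must be 1, so the missing rate is 1 / 4.351176 ≈ 0.2298229.

0.22982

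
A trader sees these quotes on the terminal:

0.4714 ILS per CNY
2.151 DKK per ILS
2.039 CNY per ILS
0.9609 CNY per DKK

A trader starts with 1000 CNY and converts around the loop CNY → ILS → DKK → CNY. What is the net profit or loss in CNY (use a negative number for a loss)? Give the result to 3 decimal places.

1000 CNY × 0.4714 = 471.4 ILS
471.4 ILS × 2.151 = 1013.9814 DKK
1013.9814 DKK × 0.9609 = 974.33472726 CNY
Net change: 974.33472726 − 1000 = -25.66527274 CNY

-25.665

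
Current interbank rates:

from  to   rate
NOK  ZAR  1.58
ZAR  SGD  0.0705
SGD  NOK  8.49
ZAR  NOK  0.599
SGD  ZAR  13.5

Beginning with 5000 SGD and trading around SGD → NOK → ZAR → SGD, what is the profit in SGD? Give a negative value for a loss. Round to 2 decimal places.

-271.49

5000 SGD × 8.49 = 42450 NOK
42450 NOK × 1.58 = 67071 ZAR
67071 ZAR × 0.0705 = 4728.5055 SGD
Net change: 4728.5055 − 5000 = -271.4945 SGD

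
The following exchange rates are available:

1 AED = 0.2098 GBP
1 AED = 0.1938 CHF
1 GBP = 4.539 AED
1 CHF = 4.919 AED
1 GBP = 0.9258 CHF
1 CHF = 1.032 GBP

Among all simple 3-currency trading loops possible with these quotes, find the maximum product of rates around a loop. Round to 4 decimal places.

AED→GBP→CHF→AED: 0.2098 × 0.9258 × 4.919 = 0.95543
AED→CHF→GBP→AED: 0.1938 × 1.032 × 4.539 = 0.90781
Maximum is AED→GBP→CHF→AED at 0.9554; no arbitrage — every cycle loses value.

0.9554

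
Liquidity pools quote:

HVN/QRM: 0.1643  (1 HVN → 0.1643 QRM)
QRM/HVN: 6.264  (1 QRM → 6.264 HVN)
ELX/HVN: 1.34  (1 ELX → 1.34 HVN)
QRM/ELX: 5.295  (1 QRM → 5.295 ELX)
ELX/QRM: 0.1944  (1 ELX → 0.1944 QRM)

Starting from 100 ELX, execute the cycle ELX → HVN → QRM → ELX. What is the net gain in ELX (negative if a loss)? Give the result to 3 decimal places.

16.576

100 ELX × 1.34 = 134 HVN
134 HVN × 0.1643 = 22.0162 QRM
22.0162 QRM × 5.295 = 116.575779 ELX
Net change: 116.575779 − 100 = 16.575779 ELX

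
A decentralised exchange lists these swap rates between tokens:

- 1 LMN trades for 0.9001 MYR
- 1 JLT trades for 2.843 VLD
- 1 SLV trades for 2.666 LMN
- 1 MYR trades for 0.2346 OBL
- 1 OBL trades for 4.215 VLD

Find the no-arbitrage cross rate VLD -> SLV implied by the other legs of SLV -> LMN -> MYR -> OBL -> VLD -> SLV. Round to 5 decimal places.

Known legs of the cycle: 2.666 × 0.9001 × 0.2346 × 4.215 = 2.3728839210774
For no arbitrage the full-cycle product must be 1, so the missing rate is 1 / 2.3728839210774 ≈ 0.4214281.

0.42143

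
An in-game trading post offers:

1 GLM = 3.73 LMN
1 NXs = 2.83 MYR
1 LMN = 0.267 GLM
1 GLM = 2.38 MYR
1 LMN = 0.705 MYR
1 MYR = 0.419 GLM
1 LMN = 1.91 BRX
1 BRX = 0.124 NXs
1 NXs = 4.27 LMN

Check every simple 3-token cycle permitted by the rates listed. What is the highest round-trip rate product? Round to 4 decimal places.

MYR→GLM→LMN→MYR: 0.419 × 3.73 × 0.705 = 1.10182
LMN→BRX→NXs→LMN: 1.91 × 0.124 × 4.27 = 1.01131
Maximum is MYR→GLM→LMN→MYR at 1.1018; arbitrage exists.

1.1018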